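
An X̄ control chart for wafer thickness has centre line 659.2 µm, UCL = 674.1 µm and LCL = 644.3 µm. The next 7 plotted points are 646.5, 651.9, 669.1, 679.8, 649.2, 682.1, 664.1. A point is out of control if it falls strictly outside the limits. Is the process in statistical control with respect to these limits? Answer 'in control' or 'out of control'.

out of control

Compare each point to [644.3, 674.1]: sample 4 = 679.8 > UCL; sample 6 = 682.1 > UCL.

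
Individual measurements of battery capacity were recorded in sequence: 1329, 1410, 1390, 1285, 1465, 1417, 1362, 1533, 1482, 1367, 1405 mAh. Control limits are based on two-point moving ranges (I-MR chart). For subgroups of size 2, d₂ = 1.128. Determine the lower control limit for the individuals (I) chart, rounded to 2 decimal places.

1174.30

X̄ = (1329 + 1410 + 1390 + 1285 + 1465 + 1417 + 1362 + 1533 + 1482 + 1367 + 1405) / 11 = 1404.0909
Moving ranges: 81, 20, 105, 180, 48, 55, 171, 51, 115, 38; M̄R̄ = 864.0000 / 10 = 86.4000
LCL = X̄ − 3·M̄R̄/d₂ = 1404.0909 − 3 × 86.4000 / 1.128 = 1174.3037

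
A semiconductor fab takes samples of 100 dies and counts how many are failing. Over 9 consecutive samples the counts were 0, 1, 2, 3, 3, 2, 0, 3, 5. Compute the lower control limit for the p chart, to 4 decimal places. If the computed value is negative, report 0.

0.0000

p̄ = Σdᵢ / (k·n) = 19 / (9 × 100) = 0.02111
LCL = p̄ − 3·√(p̄(1−p̄)/n) = 0.02111 − 3 × 0.01438 = -0.02202 → 0 (negative, so LCL = 0)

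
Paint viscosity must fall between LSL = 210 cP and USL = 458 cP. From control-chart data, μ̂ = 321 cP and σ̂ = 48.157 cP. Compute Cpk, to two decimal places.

Cpu = (USL − μ̂) / (3σ̂) = (458 − 321) / (3 × 48.157) = 0.9483; Cpl = (μ̂ − LSL) / (3σ̂) = (321 − 210) / (3 × 48.157) = 0.7683; Cpk = min(Cpu, Cpl) = 0.7683

0.77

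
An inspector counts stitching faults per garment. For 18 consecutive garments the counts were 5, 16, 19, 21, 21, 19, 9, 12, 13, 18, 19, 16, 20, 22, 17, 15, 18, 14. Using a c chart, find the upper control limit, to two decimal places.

28.46

c̄ = (5 + 16 + 19 + 21 + 21 + 19 + 9 + 12 + 13 + 18 + 19 + 16 + 20 + 22 + 17 + 15 + 18 + 14) / 18 = 294 / 18 = 16.3333
UCL = c̄ + 3√c̄ = 16.3333 + 3 × √16.3333 = 16.3333 + 3 × 4.0415 = 28.4577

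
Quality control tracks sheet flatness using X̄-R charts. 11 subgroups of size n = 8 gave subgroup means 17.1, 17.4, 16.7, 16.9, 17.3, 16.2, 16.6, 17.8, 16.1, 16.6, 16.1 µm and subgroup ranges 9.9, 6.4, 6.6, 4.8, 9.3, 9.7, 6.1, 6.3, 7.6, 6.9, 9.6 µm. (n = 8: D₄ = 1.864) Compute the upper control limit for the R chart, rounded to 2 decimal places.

14.10

R̄ = (9.9 + 6.4 + 6.6 + 4.8 + 9.3 + 9.7 + 6.1 + 6.3 + 7.6 + 6.9 + 9.6) / 11 = 83.2000 / 11 = 7.5636
UCL_R = D₄·R̄ = 1.864 × 7.5636 = 14.0986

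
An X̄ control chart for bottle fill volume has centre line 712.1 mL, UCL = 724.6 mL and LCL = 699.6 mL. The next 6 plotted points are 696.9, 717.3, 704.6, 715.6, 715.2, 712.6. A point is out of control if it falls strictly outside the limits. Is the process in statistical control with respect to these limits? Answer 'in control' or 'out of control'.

Compare each point to [699.6, 724.6]: sample 1 = 696.9 < LCL.

out of control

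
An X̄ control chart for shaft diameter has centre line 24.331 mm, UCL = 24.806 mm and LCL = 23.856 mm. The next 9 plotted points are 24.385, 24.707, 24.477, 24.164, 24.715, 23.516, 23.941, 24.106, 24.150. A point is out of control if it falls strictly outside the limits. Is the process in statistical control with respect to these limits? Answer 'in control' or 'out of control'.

out of control

Compare each point to [23.856, 24.806]: sample 6 = 23.516 < LCL.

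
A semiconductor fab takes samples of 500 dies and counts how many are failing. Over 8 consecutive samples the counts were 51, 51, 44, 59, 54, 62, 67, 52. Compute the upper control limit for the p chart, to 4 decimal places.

0.1520

p̄ = Σdᵢ / (k·n) = 440 / (8 × 500) = 0.11000
UCL = p̄ + 3·√(p̄(1−p̄)/n) = 0.11000 + 3 × √(0.11000×0.89000/500) = 0.11000 + 3 × 0.01399 = 0.15198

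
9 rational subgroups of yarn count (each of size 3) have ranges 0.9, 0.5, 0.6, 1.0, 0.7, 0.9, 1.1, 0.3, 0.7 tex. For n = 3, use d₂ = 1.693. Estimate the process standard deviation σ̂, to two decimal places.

R̄ = (0.9 + 0.5 + 0.6 + 1.0 + 0.7 + 0.9 + 1.1 + 0.3 + 0.7) / 9 = 0.7444
σ̂ = R̄ / d₂ = 0.7444 / 1.693 = 0.4397

0.44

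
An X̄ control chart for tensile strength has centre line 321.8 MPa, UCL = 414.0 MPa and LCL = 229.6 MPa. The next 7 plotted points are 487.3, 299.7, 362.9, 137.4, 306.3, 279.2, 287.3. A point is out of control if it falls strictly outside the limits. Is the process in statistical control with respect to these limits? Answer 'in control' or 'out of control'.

out of control

Compare each point to [229.6, 414.0]: sample 1 = 487.3 > UCL; sample 4 = 137.4 < LCL.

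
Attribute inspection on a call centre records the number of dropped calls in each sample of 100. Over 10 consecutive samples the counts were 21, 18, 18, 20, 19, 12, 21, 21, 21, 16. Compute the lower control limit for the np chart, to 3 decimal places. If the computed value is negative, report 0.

7.003

p̄ = Σdᵢ / (k·n) = 187 / (10 × 100) = 0.18700
LCL = np̄ − 3·√(np̄(1−p̄)) = 18.7000 − 3 × 3.8991 = 7.0027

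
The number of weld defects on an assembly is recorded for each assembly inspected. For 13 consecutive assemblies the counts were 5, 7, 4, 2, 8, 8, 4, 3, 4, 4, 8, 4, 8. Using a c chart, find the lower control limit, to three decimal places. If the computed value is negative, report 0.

0.000

c̄ = (5 + 7 + 4 + 2 + 8 + 8 + 4 + 3 + 4 + 4 + 8 + 4 + 8) / 13 = 69 / 13 = 5.3077
LCL = c̄ − 3√c̄ = 5.3077 − 3 × 2.3038 = -1.6038 → 0 (cannot be negative)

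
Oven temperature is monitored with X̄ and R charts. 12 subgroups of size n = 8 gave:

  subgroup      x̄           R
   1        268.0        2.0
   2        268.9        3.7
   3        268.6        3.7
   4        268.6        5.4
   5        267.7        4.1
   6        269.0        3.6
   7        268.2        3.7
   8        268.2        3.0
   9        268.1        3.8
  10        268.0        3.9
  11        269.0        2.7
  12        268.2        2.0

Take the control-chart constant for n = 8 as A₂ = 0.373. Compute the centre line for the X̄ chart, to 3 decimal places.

268.375

X̄̄ = (268.0 + 268.9 + 268.6 + 268.6 + 267.7 + 269.0 + 268.2 + 268.2 + 268.1 + 268.0 + 269.0 + 268.2) / 12 = 3220.5000 / 12 = 268.3750
CL = X̄̄ = 268.3750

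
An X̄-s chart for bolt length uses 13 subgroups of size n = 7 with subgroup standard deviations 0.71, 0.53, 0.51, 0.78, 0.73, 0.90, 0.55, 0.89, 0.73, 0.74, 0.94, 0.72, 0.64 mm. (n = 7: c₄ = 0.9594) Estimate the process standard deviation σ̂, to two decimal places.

s̄ = (0.71 + 0.53 + 0.51 + 0.78 + 0.73 + 0.90 + 0.55 + 0.89 + 0.73 + 0.74 + 0.94 + 0.72 + 0.64) / 13 = 0.7208
σ̂ = s̄ / c₄ = 0.7208 / 0.9594 = 0.7513

0.75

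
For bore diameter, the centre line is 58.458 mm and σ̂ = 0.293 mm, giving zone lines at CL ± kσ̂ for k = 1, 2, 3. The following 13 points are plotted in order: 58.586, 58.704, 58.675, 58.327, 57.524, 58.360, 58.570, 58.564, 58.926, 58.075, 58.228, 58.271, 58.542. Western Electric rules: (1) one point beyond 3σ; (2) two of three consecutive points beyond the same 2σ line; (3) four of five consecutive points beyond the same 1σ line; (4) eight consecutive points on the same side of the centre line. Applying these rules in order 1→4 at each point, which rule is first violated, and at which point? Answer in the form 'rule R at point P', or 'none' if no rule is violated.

Zone of each point (C = within 1σ̂, B = 1σ̂–2σ̂, A = 2σ̂–3σ̂, * = beyond 3σ̂; sign = side of CL): 1:+C, 2:+C, 3:+C, 4:-C, 5:-*, 6:-C, 7:+C, 8:+C, 9:+B, 10:-B, 11:-C, 12:-C, 13:+C
Rule 1 (one point beyond the 3σ limits) is satisfied at point 5.

rule 1 at point 5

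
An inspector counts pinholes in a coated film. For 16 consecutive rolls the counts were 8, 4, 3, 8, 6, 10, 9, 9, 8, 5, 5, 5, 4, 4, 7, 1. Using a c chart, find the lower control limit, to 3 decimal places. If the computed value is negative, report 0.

0.000

c̄ = (8 + 4 + 3 + 8 + 6 + 10 + 9 + 9 + 8 + 5 + 5 + 5 + 4 + 4 + 7 + 1) / 16 = 96 / 16 = 6.0000
LCL = c̄ − 3√c̄ = 6.0000 − 3 × 2.4495 = -1.3485 → 0 (cannot be negative)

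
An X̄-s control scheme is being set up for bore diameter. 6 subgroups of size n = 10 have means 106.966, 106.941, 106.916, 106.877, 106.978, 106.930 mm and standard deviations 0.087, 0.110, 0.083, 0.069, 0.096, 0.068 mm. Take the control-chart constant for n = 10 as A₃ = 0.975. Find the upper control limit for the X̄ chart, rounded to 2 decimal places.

107.02

X̄̄ = (106.966 + 106.941 + 106.916 + 106.877 + 106.978 + 106.930) / 6 = 106.9347
s̄ = (0.087 + 0.110 + 0.083 + 0.069 + 0.096 + 0.068) / 6 = 0.0855
UCL = X̄̄ + A₃·s̄ = 106.9347 + 0.975 × 0.0855 = 107.0180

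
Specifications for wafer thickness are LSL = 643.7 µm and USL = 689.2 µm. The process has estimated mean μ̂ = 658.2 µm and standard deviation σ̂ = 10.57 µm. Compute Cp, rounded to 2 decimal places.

Cp = (USL − LSL) / (6σ̂) = (689.2 − 643.7) / (6 × 10.57) = 45.5000 / 63.4200 = 0.7174

0.72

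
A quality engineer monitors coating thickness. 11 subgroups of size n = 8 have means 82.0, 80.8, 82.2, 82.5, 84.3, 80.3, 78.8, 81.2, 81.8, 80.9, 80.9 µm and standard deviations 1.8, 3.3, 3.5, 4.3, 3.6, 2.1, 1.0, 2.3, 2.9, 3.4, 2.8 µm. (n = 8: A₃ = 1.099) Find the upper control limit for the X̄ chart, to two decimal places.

X̄̄ = (82.0 + 80.8 + 82.2 + 82.5 + 84.3 + 80.3 + 78.8 + 81.2 + 81.8 + 80.9 + 80.9) / 11 = 81.4273
s̄ = (1.8 + 3.3 + 3.5 + 4.3 + 3.6 + 2.1 + 1.0 + 2.3 + 2.9 + 3.4 + 2.8) / 11 = 2.8182
UCL = X̄̄ + A₃·s̄ = 81.4273 + 1.099 × 2.8182 = 84.5245

84.52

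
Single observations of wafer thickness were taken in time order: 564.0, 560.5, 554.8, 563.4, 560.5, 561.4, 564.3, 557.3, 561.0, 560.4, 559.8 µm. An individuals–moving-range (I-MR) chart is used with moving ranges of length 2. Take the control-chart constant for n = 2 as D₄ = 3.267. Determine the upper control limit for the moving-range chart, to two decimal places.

Moving ranges: 3.5, 5.7, 8.6, 2.9, 0.9, 2.9, 7.0, 3.7, 0.6, 0.6; M̄R̄ = 36.4000 / 10 = 3.6400
UCL_MR = D₄·M̄R̄ = 3.267 × 3.6400 = 11.8919

11.89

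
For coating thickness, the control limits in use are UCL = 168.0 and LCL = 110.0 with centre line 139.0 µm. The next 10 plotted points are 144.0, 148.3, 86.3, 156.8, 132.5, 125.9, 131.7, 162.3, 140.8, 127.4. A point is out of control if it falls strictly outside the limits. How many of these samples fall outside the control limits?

1

Compare each point to [110.0, 168.0]: sample 3 = 86.3 < LCL.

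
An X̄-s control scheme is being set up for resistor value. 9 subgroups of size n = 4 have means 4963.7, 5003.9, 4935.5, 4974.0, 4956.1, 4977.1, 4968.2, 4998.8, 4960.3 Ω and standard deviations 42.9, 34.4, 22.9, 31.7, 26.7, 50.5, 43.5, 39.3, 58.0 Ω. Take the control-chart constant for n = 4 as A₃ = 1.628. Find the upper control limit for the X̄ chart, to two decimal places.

5034.14

X̄̄ = (4963.7 + 5003.9 + 4935.5 + 4974.0 + 4956.1 + 4977.1 + 4968.2 + 4998.8 + 4960.3) / 9 = 4970.8444
s̄ = (42.9 + 34.4 + 22.9 + 31.7 + 26.7 + 50.5 + 43.5 + 39.3 + 58.0) / 9 = 38.8778
UCL = X̄̄ + A₃·s̄ = 4970.8444 + 1.628 × 38.8778 = 5034.1375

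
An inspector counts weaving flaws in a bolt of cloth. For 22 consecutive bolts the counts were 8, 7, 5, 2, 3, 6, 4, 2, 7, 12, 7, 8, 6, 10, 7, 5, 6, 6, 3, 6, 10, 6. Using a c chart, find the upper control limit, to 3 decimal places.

13.641

c̄ = (8 + 7 + 5 + 2 + 3 + 6 + 4 + 2 + 7 + 12 + 7 + 8 + 6 + 10 + 7 + 5 + 6 + 6 + 3 + 6 + 10 + 6) / 22 = 136 / 22 = 6.1818
UCL = c̄ + 3√c̄ = 6.1818 + 3 × √6.1818 = 6.1818 + 3 × 2.4863 = 13.6408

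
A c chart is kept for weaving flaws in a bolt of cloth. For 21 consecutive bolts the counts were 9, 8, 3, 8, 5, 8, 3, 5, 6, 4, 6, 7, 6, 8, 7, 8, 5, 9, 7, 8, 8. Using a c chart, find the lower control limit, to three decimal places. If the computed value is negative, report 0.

c̄ = (9 + 8 + 3 + 8 + 5 + 8 + 3 + 5 + 6 + 4 + 6 + 7 + 6 + 8 + 7 + 8 + 5 + 9 + 7 + 8 + 8) / 21 = 138 / 21 = 6.5714
LCL = c̄ − 3√c̄ = 6.5714 − 3 × 2.5635 = -1.1190 → 0 (cannot be negative)

0.000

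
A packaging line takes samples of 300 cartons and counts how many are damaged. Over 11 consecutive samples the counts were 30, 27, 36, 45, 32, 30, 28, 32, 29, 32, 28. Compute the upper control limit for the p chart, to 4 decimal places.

0.1590

p̄ = Σdᵢ / (k·n) = 349 / (11 × 300) = 0.10576
UCL = p̄ + 3·√(p̄(1−p̄)/n) = 0.10576 + 3 × √(0.10576×0.89424/300) = 0.10576 + 3 × 0.01776 = 0.15902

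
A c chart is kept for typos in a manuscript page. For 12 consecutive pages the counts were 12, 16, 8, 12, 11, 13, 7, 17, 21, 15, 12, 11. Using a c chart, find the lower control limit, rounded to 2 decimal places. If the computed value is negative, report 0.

2.13

c̄ = (12 + 16 + 8 + 12 + 11 + 13 + 7 + 17 + 21 + 15 + 12 + 11) / 12 = 155 / 12 = 12.9167
LCL = c̄ − 3√c̄ = 12.9167 − 3 × 3.5940 = 2.1347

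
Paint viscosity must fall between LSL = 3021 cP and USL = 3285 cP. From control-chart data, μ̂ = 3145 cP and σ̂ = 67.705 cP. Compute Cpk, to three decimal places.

0.610

Cpu = (USL − μ̂) / (3σ̂) = (3285 − 3145) / (3 × 67.705) = 0.6893; Cpl = (μ̂ − LSL) / (3σ̂) = (3145 − 3021) / (3 × 67.705) = 0.6105; Cpk = min(Cpu, Cpl) = 0.6105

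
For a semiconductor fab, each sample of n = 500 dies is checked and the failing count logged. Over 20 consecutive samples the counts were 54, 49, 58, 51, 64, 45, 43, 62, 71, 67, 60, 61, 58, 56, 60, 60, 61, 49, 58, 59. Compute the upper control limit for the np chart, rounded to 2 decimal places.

78.67

p̄ = Σdᵢ / (k·n) = 1146 / (20 × 500) = 0.11460
UCL = np̄ + 3·√(np̄(1−p̄)) = 57.3000 + 3 × √(57.3000×0.88540) = 57.3000 + 3 × 7.1227 = 78.6682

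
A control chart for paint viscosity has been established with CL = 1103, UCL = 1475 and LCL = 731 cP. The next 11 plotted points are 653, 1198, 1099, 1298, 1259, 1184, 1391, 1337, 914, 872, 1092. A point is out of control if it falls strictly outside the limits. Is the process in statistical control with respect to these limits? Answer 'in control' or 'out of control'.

Compare each point to [731, 1475]: sample 1 = 653 < LCL.

out of control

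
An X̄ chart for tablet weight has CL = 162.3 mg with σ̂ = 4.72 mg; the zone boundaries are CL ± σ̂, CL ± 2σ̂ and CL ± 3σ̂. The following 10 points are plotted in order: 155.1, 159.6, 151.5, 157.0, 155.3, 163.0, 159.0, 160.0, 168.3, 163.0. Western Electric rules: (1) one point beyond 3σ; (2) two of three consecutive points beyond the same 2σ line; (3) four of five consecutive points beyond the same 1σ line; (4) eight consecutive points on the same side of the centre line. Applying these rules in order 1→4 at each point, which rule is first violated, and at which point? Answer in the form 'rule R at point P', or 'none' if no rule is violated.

rule 3 at point 5

Zone of each point (C = within 1σ̂, B = 1σ̂–2σ̂, A = 2σ̂–3σ̂, * = beyond 3σ̂; sign = side of CL): 1:-B, 2:-C, 3:-A, 4:-B, 5:-B, 6:+C, 7:-C, 8:-C, 9:+B, 10:+C
Rule 3 (four of five consecutive points beyond the same 1σ limit) is satisfied at point 5.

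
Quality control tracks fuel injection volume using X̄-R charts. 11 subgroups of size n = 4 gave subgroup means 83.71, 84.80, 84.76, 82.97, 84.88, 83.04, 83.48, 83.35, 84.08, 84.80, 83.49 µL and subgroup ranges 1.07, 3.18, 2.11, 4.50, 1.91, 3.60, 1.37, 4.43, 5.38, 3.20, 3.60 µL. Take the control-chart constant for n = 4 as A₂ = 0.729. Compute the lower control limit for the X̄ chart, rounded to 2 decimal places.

X̄̄ = (83.71 + 84.80 + 84.76 + 82.97 + 84.88 + 83.04 + 83.48 + 83.35 + 84.08 + 84.80 + 83.49) / 11 = 923.3600 / 11 = 83.9418
R̄ = (1.07 + 3.18 + 2.11 + 4.50 + 1.91 + 3.60 + 1.37 + 4.43 + 5.38 + 3.20 + 3.60) / 11 = 34.3500 / 11 = 3.1227
LCL = X̄̄ − A₂·R̄ = 83.9418 − 0.729 × 3.1227 = 81.6653

81.67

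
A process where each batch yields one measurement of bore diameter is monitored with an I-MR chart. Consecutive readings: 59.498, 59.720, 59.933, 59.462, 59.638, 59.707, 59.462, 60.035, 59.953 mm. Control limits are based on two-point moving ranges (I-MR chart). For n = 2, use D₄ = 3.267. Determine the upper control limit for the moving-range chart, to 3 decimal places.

Moving ranges: 0.222, 0.213, 0.471, 0.176, 0.069, 0.245, 0.573, 0.082; M̄R̄ = 2.0510 / 8 = 0.2564
UCL_MR = D₄·M̄R̄ = 3.267 × 0.2564 = 0.8376

0.838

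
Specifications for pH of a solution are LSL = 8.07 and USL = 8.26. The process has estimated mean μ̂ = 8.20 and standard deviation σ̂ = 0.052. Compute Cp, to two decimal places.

Cp = (USL − LSL) / (6σ̂) = (8.26 − 8.07) / (6 × 0.052) = 0.1900 / 0.3120 = 0.6090

0.61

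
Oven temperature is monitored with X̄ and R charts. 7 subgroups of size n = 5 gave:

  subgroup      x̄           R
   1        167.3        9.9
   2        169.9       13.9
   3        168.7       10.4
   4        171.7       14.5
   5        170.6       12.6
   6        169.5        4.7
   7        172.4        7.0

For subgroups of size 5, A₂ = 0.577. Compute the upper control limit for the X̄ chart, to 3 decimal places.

X̄̄ = (167.3 + 169.9 + 168.7 + 171.7 + 170.6 + 169.5 + 172.4) / 7 = 1190.1000 / 7 = 170.0143
R̄ = (9.9 + 13.9 + 10.4 + 14.5 + 12.6 + 4.7 + 7.0) / 7 = 73.0000 / 7 = 10.4286
UCL = X̄̄ + A₂·R̄ = 170.0143 + 0.577 × 10.4286 = 176.0316

176.032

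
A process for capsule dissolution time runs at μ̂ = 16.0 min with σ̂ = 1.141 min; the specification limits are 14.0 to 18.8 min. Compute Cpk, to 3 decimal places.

Cpu = (USL − μ̂) / (3σ̂) = (18.8 − 16.0) / (3 × 1.141) = 0.8180; Cpl = (μ̂ − LSL) / (3σ̂) = (16.0 − 14.0) / (3 × 1.141) = 0.5843; Cpk = min(Cpu, Cpl) = 0.5843

0.584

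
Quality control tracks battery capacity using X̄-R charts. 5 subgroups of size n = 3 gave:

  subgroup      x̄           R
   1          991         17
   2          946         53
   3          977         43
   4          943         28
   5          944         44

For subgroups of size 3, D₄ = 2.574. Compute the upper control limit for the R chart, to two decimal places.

R̄ = (17 + 53 + 43 + 28 + 44) / 5 = 185.0000 / 5 = 37.0000
UCL_R = D₄·R̄ = 2.574 × 37.0000 = 95.2380

95.24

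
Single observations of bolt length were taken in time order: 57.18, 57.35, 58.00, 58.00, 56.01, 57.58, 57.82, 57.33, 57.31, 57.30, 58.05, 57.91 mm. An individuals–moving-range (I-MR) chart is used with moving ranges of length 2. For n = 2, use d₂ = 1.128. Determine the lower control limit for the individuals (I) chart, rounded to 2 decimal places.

X̄ = (57.18 + 57.35 + 58.00 + 58.00 + 56.01 + 57.58 + 57.82 + 57.33 + 57.31 + 57.30 + 58.05 + 57.91) / 12 = 57.4867
Moving ranges: 0.17, 0.65, 0.00, 1.99, 1.57, 0.24, 0.49, 0.02, 0.01, 0.75, 0.14; M̄R̄ = 6.0300 / 11 = 0.5482
LCL = X̄ − 3·M̄R̄/d₂ = 57.4867 − 3 × 0.5482 / 1.128 = 56.0287

56.03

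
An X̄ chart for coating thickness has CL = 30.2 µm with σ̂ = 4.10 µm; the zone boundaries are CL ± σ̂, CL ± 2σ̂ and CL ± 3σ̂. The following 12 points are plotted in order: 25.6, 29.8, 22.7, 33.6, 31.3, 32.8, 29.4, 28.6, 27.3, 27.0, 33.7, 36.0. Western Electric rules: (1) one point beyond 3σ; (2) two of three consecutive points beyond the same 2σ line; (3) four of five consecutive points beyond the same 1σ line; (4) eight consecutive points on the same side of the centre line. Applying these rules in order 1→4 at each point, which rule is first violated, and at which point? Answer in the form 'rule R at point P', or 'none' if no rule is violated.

none

Zone of each point (C = within 1σ̂, B = 1σ̂–2σ̂, A = 2σ̂–3σ̂, * = beyond 3σ̂; sign = side of CL): 1:-B, 2:-C, 3:-B, 4:+C, 5:+C, 6:+C, 7:-C, 8:-C, 9:-C, 10:-C, 11:+C, 12:+B
No rule fires across all 12 points.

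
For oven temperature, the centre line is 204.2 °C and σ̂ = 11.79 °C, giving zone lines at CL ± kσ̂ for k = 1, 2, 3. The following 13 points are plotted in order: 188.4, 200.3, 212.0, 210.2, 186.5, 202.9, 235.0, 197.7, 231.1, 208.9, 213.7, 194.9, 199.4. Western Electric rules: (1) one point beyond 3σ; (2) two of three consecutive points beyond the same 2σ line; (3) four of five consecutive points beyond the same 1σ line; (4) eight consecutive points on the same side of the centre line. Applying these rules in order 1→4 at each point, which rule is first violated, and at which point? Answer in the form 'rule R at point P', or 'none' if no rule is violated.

rule 2 at point 9

Zone of each point (C = within 1σ̂, B = 1σ̂–2σ̂, A = 2σ̂–3σ̂, * = beyond 3σ̂; sign = side of CL): 1:-B, 2:-C, 3:+C, 4:+C, 5:-B, 6:-C, 7:+A, 8:-C, 9:+A, 10:+C, 11:+C, 12:-C, 13:-C
Rule 2 (two of three consecutive points beyond the same 2σ limit) is satisfied at point 9.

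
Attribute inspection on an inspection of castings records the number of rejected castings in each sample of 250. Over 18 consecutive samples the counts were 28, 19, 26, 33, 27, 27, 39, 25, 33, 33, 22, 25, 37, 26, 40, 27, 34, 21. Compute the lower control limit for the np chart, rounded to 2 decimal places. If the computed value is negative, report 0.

13.81

p̄ = Σdᵢ / (k·n) = 522 / (18 × 250) = 0.11600
LCL = np̄ − 3·√(np̄(1−p̄)) = 29.0000 − 3 × 5.0632 = 13.8104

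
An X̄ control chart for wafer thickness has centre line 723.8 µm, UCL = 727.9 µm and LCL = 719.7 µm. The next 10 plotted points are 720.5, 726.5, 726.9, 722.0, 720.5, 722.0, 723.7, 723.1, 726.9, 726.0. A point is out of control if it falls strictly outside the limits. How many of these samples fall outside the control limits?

0

All 10 points lie within [719.7, 727.9].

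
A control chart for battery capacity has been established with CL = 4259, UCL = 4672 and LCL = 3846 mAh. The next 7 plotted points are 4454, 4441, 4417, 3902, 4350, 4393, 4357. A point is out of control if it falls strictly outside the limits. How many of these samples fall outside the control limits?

0

All 7 points lie within [3846, 4672].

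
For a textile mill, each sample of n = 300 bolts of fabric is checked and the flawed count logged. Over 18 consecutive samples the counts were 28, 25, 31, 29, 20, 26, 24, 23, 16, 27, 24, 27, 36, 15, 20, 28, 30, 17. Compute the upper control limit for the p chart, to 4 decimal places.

p̄ = Σdᵢ / (k·n) = 446 / (18 × 300) = 0.08259
UCL = p̄ + 3·√(p̄(1−p̄)/n) = 0.08259 + 3 × √(0.08259×0.91741/300) = 0.08259 + 3 × 0.01589 = 0.13027

0.1303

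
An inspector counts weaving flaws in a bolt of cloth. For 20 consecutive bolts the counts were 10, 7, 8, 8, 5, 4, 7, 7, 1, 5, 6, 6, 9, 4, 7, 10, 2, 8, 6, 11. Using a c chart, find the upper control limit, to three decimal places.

14.228

c̄ = (10 + 7 + 8 + 8 + 5 + 4 + 7 + 7 + 1 + 5 + 6 + 6 + 9 + 4 + 7 + 10 + 2 + 8 + 6 + 11) / 20 = 131 / 20 = 6.5500
UCL = c̄ + 3√c̄ = 6.5500 + 3 × √6.5500 = 6.5500 + 3 × 2.5593 = 14.2279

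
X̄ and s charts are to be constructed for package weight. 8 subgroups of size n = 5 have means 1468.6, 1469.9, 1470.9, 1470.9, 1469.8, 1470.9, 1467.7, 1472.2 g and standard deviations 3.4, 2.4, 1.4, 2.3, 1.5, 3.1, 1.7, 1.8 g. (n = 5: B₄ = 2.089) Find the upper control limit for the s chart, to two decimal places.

s̄ = (3.4 + 2.4 + 1.4 + 2.3 + 1.5 + 3.1 + 1.7 + 1.8) / 8 = 2.2000
UCL_s = B₄·s̄ = 2.089 × 2.2000 = 4.5958

4.60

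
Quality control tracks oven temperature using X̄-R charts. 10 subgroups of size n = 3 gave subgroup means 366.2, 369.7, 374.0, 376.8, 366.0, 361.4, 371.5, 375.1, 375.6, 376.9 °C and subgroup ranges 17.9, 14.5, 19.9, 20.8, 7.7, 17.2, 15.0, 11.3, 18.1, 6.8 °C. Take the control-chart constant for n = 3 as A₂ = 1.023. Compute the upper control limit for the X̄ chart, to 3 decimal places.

386.583

X̄̄ = (366.2 + 369.7 + 374.0 + 376.8 + 366.0 + 361.4 + 371.5 + 375.1 + 375.6 + 376.9) / 10 = 3713.2000 / 10 = 371.3200
R̄ = (17.9 + 14.5 + 19.9 + 20.8 + 7.7 + 17.2 + 15.0 + 11.3 + 18.1 + 6.8) / 10 = 149.2000 / 10 = 14.9200
UCL = X̄̄ + A₂·R̄ = 371.3200 + 1.023 × 14.9200 = 386.5832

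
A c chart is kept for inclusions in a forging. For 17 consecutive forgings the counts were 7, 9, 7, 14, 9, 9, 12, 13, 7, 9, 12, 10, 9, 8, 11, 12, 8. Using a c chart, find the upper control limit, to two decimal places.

19.14

c̄ = (7 + 9 + 7 + 14 + 9 + 9 + 12 + 13 + 7 + 9 + 12 + 10 + 9 + 8 + 11 + 12 + 8) / 17 = 166 / 17 = 9.7647
UCL = c̄ + 3√c̄ = 9.7647 + 3 × √9.7647 = 9.7647 + 3 × 3.1249 = 19.1393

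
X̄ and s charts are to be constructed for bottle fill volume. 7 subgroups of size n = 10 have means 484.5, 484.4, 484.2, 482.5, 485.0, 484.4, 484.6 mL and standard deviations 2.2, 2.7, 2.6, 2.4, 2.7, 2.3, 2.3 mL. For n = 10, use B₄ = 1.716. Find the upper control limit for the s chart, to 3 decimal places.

4.216

s̄ = (2.2 + 2.7 + 2.6 + 2.4 + 2.7 + 2.3 + 2.3) / 7 = 2.4571
UCL_s = B₄·s̄ = 1.716 × 2.4571 = 4.2165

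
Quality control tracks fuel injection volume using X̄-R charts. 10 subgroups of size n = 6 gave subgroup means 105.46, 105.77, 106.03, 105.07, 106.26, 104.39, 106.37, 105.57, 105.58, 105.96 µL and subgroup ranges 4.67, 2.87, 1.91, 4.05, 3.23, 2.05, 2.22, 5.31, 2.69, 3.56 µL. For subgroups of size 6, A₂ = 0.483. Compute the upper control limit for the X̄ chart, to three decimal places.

107.219

X̄̄ = (105.46 + 105.77 + 106.03 + 105.07 + 106.26 + 104.39 + 106.37 + 105.57 + 105.58 + 105.96) / 10 = 1056.4600 / 10 = 105.6460
R̄ = (4.67 + 2.87 + 1.91 + 4.05 + 3.23 + 2.05 + 2.22 + 5.31 + 2.69 + 3.56) / 10 = 32.5600 / 10 = 3.2560
UCL = X̄̄ + A₂·R̄ = 105.6460 + 0.483 × 3.2560 = 107.2186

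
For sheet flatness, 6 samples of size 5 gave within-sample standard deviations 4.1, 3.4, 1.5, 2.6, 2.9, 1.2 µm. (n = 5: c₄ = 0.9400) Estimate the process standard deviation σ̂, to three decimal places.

s̄ = (4.1 + 3.4 + 1.5 + 2.6 + 2.9 + 1.2) / 6 = 2.6167
σ̂ = s̄ / c₄ = 2.6167 / 0.9400 = 2.7837

2.784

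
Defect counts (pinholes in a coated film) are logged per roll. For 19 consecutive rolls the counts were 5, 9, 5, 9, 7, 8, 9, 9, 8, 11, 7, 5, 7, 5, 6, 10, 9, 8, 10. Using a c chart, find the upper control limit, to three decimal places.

16.081

c̄ = (5 + 9 + 5 + 9 + 7 + 8 + 9 + 9 + 8 + 11 + 7 + 5 + 7 + 5 + 6 + 10 + 9 + 8 + 10) / 19 = 147 / 19 = 7.7368
UCL = c̄ + 3√c̄ = 7.7368 + 3 × √7.7368 = 7.7368 + 3 × 2.7815 = 16.0814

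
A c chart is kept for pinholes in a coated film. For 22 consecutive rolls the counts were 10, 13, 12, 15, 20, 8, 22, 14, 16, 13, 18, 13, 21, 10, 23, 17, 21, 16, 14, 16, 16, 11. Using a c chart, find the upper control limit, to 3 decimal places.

27.185

c̄ = (10 + 13 + 12 + 15 + 20 + 8 + 22 + 14 + 16 + 13 + 18 + 13 + 21 + 10 + 23 + 17 + 21 + 16 + 14 + 16 + 16 + 11) / 22 = 339 / 22 = 15.4091
UCL = c̄ + 3√c̄ = 15.4091 + 3 × √15.4091 = 15.4091 + 3 × 3.9254 = 27.1854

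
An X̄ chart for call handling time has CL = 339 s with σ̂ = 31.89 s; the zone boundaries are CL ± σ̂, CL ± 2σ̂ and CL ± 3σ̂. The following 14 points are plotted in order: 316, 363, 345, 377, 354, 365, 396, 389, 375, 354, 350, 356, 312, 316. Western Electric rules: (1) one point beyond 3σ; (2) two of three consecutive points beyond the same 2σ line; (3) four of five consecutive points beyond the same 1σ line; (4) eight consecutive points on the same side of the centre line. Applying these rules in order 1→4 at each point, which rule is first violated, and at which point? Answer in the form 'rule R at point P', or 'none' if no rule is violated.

Zone of each point (C = within 1σ̂, B = 1σ̂–2σ̂, A = 2σ̂–3σ̂, * = beyond 3σ̂; sign = side of CL): 1:-C, 2:+C, 3:+C, 4:+B, 5:+C, 6:+C, 7:+B, 8:+B, 9:+B, 10:+C, 11:+C, 12:+C, 13:-C, 14:-C
Rule 4 (eight consecutive points on the same side of the centre line) is satisfied at point 9.

rule 4 at point 9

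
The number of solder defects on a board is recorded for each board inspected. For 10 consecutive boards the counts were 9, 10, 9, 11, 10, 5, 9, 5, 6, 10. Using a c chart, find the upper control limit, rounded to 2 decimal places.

17.09

c̄ = (9 + 10 + 9 + 11 + 10 + 5 + 9 + 5 + 6 + 10) / 10 = 84 / 10 = 8.4000
UCL = c̄ + 3√c̄ = 8.4000 + 3 × √8.4000 = 8.4000 + 3 × 2.8983 = 17.0948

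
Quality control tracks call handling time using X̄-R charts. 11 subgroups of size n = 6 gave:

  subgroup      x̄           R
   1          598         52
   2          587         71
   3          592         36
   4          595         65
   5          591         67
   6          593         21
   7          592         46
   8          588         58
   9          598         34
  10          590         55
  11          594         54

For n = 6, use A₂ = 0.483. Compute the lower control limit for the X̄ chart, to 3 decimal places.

X̄̄ = (598 + 587 + 592 + 595 + 591 + 593 + 592 + 588 + 598 + 590 + 594) / 11 = 6518.0000 / 11 = 592.5455
R̄ = (52 + 71 + 36 + 65 + 67 + 21 + 46 + 58 + 34 + 55 + 54) / 11 = 559.0000 / 11 = 50.8182
LCL = X̄̄ − A₂·R̄ = 592.5455 − 0.483 × 50.8182 = 568.0003

568.000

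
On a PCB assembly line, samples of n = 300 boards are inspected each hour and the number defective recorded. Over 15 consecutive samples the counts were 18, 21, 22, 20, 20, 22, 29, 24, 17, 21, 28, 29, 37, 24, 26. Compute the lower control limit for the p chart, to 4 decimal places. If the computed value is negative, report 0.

p̄ = Σdᵢ / (k·n) = 358 / (15 × 300) = 0.07956
LCL = p̄ − 3·√(p̄(1−p̄)/n) = 0.07956 − 3 × 0.01562 = 0.03269

0.0327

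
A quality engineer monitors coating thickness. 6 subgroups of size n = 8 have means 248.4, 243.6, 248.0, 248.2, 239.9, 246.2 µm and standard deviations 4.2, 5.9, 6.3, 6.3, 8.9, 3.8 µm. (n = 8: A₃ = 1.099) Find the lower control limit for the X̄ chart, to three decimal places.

239.233

X̄̄ = (248.4 + 243.6 + 248.0 + 248.2 + 239.9 + 246.2) / 6 = 245.7167
s̄ = (4.2 + 5.9 + 6.3 + 6.3 + 8.9 + 3.8) / 6 = 5.9000
LCL = X̄̄ − A₃·s̄ = 245.7167 − 1.099 × 5.9000 = 239.2326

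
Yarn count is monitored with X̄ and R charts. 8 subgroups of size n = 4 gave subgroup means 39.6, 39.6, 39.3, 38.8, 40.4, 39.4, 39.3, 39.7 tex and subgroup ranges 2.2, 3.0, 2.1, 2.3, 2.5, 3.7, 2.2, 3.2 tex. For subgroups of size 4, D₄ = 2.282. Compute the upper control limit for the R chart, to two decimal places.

6.05

R̄ = (2.2 + 3.0 + 2.1 + 2.3 + 2.5 + 3.7 + 2.2 + 3.2) / 8 = 21.2000 / 8 = 2.6500
UCL_R = D₄·R̄ = 2.282 × 2.6500 = 6.0473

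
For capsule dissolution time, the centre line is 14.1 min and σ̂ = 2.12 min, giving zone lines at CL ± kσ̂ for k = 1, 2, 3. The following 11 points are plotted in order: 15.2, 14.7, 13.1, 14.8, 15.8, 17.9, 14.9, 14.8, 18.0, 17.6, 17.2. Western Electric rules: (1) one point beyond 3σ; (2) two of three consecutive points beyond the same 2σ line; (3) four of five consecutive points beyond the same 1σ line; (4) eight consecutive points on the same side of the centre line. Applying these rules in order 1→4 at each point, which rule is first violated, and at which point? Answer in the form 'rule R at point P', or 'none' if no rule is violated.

Zone of each point (C = within 1σ̂, B = 1σ̂–2σ̂, A = 2σ̂–3σ̂, * = beyond 3σ̂; sign = side of CL): 1:+C, 2:+C, 3:-C, 4:+C, 5:+C, 6:+B, 7:+C, 8:+C, 9:+B, 10:+B, 11:+B
Rule 4 (eight consecutive points on the same side of the centre line) is satisfied at point 11.

rule 4 at point 11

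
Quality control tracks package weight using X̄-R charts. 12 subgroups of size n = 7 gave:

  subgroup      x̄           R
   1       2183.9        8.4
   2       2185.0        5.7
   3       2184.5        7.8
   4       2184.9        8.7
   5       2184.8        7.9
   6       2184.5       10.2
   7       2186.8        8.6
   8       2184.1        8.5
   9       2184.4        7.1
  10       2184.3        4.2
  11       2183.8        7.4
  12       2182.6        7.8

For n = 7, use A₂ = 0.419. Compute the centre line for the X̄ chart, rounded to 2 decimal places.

2184.47

X̄̄ = (2183.9 + 2185.0 + 2184.5 + 2184.9 + 2184.8 + 2184.5 + 2186.8 + 2184.1 + 2184.4 + 2184.3 + 2183.8 + 2182.6) / 12 = 26213.6000 / 12 = 2184.4667
CL = X̄̄ = 2184.4667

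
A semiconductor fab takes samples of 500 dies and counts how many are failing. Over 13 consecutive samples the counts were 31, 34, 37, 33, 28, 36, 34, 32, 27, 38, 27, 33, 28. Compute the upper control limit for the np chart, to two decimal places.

p̄ = Σdᵢ / (k·n) = 418 / (13 × 500) = 0.06431
UCL = np̄ + 3·√(np̄(1−p̄)) = 32.1538 + 3 × √(32.1538×0.93569) = 32.1538 + 3 × 5.4851 = 48.6091

48.61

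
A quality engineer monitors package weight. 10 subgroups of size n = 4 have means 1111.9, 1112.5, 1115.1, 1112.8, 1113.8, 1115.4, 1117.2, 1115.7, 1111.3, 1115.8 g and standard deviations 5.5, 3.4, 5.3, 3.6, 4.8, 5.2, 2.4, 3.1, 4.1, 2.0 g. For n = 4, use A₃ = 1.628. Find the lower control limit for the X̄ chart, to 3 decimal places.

X̄̄ = (1111.9 + 1112.5 + 1115.1 + 1112.8 + 1113.8 + 1115.4 + 1117.2 + 1115.7 + 1111.3 + 1115.8) / 10 = 1114.1500
s̄ = (5.5 + 3.4 + 5.3 + 3.6 + 4.8 + 5.2 + 2.4 + 3.1 + 4.1 + 2.0) / 10 = 3.9400
LCL = X̄̄ − A₃·s̄ = 1114.1500 − 1.628 × 3.9400 = 1107.7357

1107.736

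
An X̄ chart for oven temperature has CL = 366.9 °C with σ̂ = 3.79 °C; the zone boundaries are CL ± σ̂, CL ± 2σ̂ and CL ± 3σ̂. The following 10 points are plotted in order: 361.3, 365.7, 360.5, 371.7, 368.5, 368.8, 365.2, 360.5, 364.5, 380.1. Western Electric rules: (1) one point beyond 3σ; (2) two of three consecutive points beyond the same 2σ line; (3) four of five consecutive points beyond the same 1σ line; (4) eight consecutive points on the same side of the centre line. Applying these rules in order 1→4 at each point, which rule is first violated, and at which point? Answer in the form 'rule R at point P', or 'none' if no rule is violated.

rule 1 at point 10

Zone of each point (C = within 1σ̂, B = 1σ̂–2σ̂, A = 2σ̂–3σ̂, * = beyond 3σ̂; sign = side of CL): 1:-B, 2:-C, 3:-B, 4:+B, 5:+C, 6:+C, 7:-C, 8:-B, 9:-C, 10:+*
Rule 1 (one point beyond the 3σ limits) is satisfied at point 10.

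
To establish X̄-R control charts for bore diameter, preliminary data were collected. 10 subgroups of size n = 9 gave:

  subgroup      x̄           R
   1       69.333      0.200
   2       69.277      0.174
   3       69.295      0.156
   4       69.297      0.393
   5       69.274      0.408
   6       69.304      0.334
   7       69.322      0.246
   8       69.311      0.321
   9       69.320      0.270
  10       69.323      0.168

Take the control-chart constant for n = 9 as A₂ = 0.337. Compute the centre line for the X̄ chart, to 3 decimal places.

X̄̄ = (69.333 + 69.277 + 69.295 + 69.297 + 69.274 + 69.304 + 69.322 + 69.311 + 69.320 + 69.323) / 10 = 693.0560 / 10 = 69.3056
CL = X̄̄ = 69.3056

69.306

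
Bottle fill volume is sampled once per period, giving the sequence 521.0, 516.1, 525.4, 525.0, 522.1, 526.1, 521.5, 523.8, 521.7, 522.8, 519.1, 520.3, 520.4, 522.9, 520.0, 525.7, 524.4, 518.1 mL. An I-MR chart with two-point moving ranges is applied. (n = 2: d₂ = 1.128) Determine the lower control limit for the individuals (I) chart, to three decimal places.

513.371

X̄ = (521.0 + 516.1 + 525.4 + 525.0 + 522.1 + 526.1 + 521.5 + 523.8 + 521.7 + 522.8 + 519.1 + 520.3 + 520.4 + 522.9 + 520.0 + 525.7 + 524.4 + 518.1) / 18 = 522.0222
Moving ranges: 4.9, 9.3, 0.4, 2.9, 4.0, 4.6, 2.3, 2.1, 1.1, 3.7, 1.2, 0.1, 2.5, 2.9, 5.7, 1.3, 6.3; M̄R̄ = 55.3000 / 17 = 3.2529
LCL = X̄ − 3·M̄R̄/d₂ = 522.0222 − 3 × 3.2529 / 1.128 = 513.3708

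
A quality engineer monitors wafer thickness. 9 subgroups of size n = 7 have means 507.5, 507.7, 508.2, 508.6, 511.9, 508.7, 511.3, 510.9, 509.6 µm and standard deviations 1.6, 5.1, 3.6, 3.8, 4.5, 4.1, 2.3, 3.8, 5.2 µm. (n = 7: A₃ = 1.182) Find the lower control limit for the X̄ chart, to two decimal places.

X̄̄ = (507.5 + 507.7 + 508.2 + 508.6 + 511.9 + 508.7 + 511.3 + 510.9 + 509.6) / 9 = 509.3778
s̄ = (1.6 + 5.1 + 3.6 + 3.8 + 4.5 + 4.1 + 2.3 + 3.8 + 5.2) / 9 = 3.7778
LCL = X̄̄ − A₃·s̄ = 509.3778 − 1.182 × 3.7778 = 504.9124

504.91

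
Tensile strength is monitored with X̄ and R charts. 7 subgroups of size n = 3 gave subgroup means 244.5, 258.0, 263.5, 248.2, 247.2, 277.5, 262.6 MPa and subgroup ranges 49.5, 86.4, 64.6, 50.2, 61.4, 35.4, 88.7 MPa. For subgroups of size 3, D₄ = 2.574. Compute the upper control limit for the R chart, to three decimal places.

160.397

R̄ = (49.5 + 86.4 + 64.6 + 50.2 + 61.4 + 35.4 + 88.7) / 7 = 436.2000 / 7 = 62.3143
UCL_R = D₄·R̄ = 2.574 × 62.3143 = 160.3970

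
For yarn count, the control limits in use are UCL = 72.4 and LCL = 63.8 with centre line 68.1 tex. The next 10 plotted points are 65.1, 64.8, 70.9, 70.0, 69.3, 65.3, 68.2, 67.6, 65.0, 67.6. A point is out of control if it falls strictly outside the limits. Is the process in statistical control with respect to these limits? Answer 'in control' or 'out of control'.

All 10 points lie within [63.8, 72.4].

in control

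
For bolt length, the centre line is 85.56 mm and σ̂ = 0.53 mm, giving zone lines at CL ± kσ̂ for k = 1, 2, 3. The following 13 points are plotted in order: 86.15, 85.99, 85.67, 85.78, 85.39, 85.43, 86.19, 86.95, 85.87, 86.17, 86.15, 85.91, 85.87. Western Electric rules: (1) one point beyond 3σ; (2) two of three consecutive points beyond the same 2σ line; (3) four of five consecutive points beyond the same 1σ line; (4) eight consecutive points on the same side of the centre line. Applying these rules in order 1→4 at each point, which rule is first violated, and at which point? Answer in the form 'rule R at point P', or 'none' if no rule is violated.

rule 3 at point 11

Zone of each point (C = within 1σ̂, B = 1σ̂–2σ̂, A = 2σ̂–3σ̂, * = beyond 3σ̂; sign = side of CL): 1:+B, 2:+C, 3:+C, 4:+C, 5:-C, 6:-C, 7:+B, 8:+A, 9:+C, 10:+B, 11:+B, 12:+C, 13:+C
Rule 3 (four of five consecutive points beyond the same 1σ limit) is satisfied at point 11.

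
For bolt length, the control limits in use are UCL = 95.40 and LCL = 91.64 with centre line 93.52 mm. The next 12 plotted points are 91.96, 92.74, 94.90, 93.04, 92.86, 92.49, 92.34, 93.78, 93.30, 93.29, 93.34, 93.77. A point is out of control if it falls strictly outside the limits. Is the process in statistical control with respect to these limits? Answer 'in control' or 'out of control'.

in control

All 12 points lie within [91.64, 95.40].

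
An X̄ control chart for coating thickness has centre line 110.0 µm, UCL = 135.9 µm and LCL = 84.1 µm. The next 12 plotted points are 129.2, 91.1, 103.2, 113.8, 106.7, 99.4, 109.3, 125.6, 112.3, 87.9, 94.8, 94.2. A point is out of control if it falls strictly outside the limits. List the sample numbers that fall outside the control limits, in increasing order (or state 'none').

none

All 12 points lie within [84.1, 135.9].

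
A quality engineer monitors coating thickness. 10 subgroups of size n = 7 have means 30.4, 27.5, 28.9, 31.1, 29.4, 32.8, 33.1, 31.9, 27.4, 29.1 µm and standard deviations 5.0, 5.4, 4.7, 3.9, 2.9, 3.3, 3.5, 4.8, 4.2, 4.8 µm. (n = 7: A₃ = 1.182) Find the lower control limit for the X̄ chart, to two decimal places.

X̄̄ = (30.4 + 27.5 + 28.9 + 31.1 + 29.4 + 32.8 + 33.1 + 31.9 + 27.4 + 29.1) / 10 = 30.1600
s̄ = (5.0 + 5.4 + 4.7 + 3.9 + 2.9 + 3.3 + 3.5 + 4.8 + 4.2 + 4.8) / 10 = 4.2500
LCL = X̄̄ − A₃·s̄ = 30.1600 − 1.182 × 4.2500 = 25.1365

25.14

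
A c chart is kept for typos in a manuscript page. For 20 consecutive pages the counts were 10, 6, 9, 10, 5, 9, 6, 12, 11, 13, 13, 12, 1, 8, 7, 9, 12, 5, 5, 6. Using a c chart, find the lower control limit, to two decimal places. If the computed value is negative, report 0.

0.00

c̄ = (10 + 6 + 9 + 10 + 5 + 9 + 6 + 12 + 11 + 13 + 13 + 12 + 1 + 8 + 7 + 9 + 12 + 5 + 5 + 6) / 20 = 169 / 20 = 8.4500
LCL = c̄ − 3√c̄ = 8.4500 − 3 × 2.9069 = -0.2707 → 0 (cannot be negative)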